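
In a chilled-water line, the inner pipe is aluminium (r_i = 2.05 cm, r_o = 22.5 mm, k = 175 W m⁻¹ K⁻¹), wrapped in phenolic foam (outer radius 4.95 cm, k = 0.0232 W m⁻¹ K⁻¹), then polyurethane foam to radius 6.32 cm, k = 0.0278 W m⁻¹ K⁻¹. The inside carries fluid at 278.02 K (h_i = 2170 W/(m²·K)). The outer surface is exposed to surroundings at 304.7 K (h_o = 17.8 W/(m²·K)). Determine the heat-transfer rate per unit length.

Q' = 3.84 W/m

Series thermal resistances, inner to outer:
  R'_conv,in = 1/(2πr h) = 1/(2π·0.0205·2170) = 0.003578 m·K/W
  R'_aluminium = ln(0.0225/0.0205)/(2πk) = 0.09309/(2π·175) = 8.466×10^-5 m·K/W
  R'_phenolic foam = ln(0.0495/0.0225)/(2πk) = 0.7885/(2π·0.0232) = 5.409 m·K/W
  R'_polyurethane foam = ln(0.0632/0.0495)/(2πk) = 0.2443/(2π·0.0278) = 1.399 m·K/W
  R'_conv,out = 1/(2πr h) = 1/(2π·0.0632·17.8) = 0.1415 m·K/W
ΣR = 0.003578 + 8.466×10^-5 + 5.409 + 1.399 + 0.1415 = 6.953 m·K/W
Q' = ΔT/ΣR = (278.02 K − 304.7 K)/6.953 = -3.84 W/m
(Negative Q' ⇒ heat flows inward; heat gain = 3.84 W/m.)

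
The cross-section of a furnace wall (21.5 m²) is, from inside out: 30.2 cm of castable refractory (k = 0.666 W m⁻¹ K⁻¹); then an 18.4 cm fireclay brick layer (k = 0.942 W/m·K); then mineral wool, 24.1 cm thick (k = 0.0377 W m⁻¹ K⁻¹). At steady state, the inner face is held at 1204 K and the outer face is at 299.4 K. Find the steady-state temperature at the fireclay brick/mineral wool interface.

Resistance network (inner→outer):
  R_castable refractory = L/(kA) = 0.302/(0.666·21.5) = 0.02109 K/W
  R_fireclay brick = L/(kA) = 0.184/(0.942·21.5) = 0.009085 K/W
  R_mineral wool = L/(kA) = 0.241/(0.0377·21.5) = 0.2973 K/W
ΣR = 0.02109 + 0.009085 + 0.2973 = 0.3275 K/W
Q = ΔT/ΣR = (1204 K − 299.4 K)/0.3275 = 2762 W
From the inner boundary to the fireclay brick/mineral wool interface, ΣR_partial = 0.03018 K/W.
T_interface = T_in − Q·ΣR_partial = 1204 K − (2762)(0.03018) = 1121 K

T = 1121 K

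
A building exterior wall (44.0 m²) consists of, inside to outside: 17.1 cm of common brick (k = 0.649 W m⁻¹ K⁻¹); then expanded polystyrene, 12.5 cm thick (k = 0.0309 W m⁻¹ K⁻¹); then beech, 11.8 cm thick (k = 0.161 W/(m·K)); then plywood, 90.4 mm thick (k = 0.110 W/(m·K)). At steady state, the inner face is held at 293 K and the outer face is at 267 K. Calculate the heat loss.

Q = 195 W

Treat each layer as a resistance in series:
  R_common brick = L/(kA) = 0.171/(0.649·44.0) = 0.005988 K/W
  R_expanded polystyrene = L/(kA) = 0.125/(0.0309·44.0) = 0.09194 K/W
  R_beech = L/(kA) = 0.118/(0.161·44.0) = 0.01666 K/W
  R_plywood = L/(kA) = 0.0904/(0.110·44.0) = 0.01868 K/W
ΣR = 0.005988 + 0.09194 + 0.01666 + 0.01868 = 0.1333 K/W
Q = ΔT/ΣR = (293 K − 267 K)/0.1333 = 195 W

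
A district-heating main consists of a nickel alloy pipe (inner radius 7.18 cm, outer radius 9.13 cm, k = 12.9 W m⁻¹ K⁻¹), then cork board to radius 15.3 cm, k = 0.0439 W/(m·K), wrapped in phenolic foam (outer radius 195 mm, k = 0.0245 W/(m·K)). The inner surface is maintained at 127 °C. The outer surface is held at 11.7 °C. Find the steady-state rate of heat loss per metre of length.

Series thermal resistances, inner to outer:
  R'_nickel alloy = ln(0.0913/0.0718)/(2πk) = 0.2403/(2π·12.9) = 0.002964 m·K/W
  R'_cork board = ln(0.153/0.0913)/(2πk) = 0.5163/(2π·0.0439) = 1.872 m·K/W
  R'_phenolic foam = ln(0.195/0.153)/(2πk) = 0.2426/(2π·0.0245) = 1.576 m·K/W
ΣR = 0.002964 + 1.872 + 1.576 = 3.451 m·K/W
Q' = ΔT/ΣR = (127 °C − 11.7 °C)/3.451 = 33.4 W/m

Q' = 33.4 W/m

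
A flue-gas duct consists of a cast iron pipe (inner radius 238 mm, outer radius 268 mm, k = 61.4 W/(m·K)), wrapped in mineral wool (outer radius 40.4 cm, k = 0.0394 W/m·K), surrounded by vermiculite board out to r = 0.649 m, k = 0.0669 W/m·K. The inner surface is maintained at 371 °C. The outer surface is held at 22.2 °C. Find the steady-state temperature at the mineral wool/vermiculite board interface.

T = 163 °C

Series thermal resistances, inner to outer:
  R'_cast iron = ln(0.268/0.238)/(2πk) = 0.1187/(2π·61.4) = 3.077×10^-4 m·K/W
  R'_mineral wool = ln(0.404/0.268)/(2πk) = 0.4104/(2π·0.0394) = 1.658 m·K/W
  R'_vermiculite board = ln(0.649/0.404)/(2πk) = 0.4740/(2π·0.0669) = 1.128 m·K/W
ΣR = 3.077×10^-4 + 1.658 + 1.128 = 2.786 m·K/W
Q' = ΔT/ΣR = (371 °C − 22.2 °C)/2.786 = 125.2 W/m
From the inner boundary to the mineral wool/vermiculite board interface, ΣR_partial = 1.658 m·K/W.
T_interface = T_in − Q'·ΣR_partial = 371 °C − (125.2)(1.658) = 163 °C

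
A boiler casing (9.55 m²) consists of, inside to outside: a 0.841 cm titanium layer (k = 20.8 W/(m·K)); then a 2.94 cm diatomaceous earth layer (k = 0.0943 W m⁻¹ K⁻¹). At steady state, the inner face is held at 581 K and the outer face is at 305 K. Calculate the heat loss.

Resistance network (inner→outer):
  R_titanium = L/(kA) = 0.00841/(20.8·9.55) = 4.234×10^-5 K/W
  R_diatomaceous earth = L/(kA) = 0.0294/(0.0943·9.55) = 0.03265 K/W
ΣR = 4.234×10^-5 + 0.03265 = 0.03269 K/W
Q = ΔT/ΣR = (581 K − 305 K)/0.03269 = 8440 W

Q = 8440 W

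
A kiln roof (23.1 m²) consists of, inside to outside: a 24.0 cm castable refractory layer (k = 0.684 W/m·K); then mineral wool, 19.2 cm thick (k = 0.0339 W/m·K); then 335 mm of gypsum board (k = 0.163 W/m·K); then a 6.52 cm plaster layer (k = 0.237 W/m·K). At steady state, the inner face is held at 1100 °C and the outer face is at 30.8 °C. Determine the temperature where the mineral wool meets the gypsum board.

T = 329 °C

Series thermal resistances, inner to outer:
  R_castable refractory = L/(kA) = 0.240/(0.684·23.1) = 0.01519 K/W
  R_mineral wool = L/(kA) = 0.192/(0.0339·23.1) = 0.2452 K/W
  R_gypsum board = L/(kA) = 0.335/(0.163·23.1) = 0.08897 K/W
  R_plaster = L/(kA) = 0.0652/(0.237·23.1) = 0.01191 K/W
ΣR = 0.01519 + 0.2452 + 0.08897 + 0.01191 = 0.3613 K/W
Q = ΔT/ΣR = (1100 °C − 30.8 °C)/0.3613 = 2959 W
From the inner boundary to the mineral wool/gypsum board interface, ΣR_partial = 0.2604 K/W.
T_interface = T_in − Q·ΣR_partial = 1100 °C − (2959)(0.2604) = 329 °C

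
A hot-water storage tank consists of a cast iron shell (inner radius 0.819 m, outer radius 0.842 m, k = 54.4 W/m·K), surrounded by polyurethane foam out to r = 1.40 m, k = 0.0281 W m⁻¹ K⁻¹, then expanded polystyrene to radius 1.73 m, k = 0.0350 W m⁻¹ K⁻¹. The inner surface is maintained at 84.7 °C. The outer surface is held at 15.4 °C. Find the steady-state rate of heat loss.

Resistance network (inner→outer):
  R_cast iron = (1/0.819 − 1/0.842)/(4πk) = 0.03335/(4π·54.4) = 4.879×10^-5 K/W
  R_polyurethane foam = (1/0.842 − 1/1.40)/(4πk) = 0.4734/(4π·0.0281) = 1.341 K/W
  R_expanded polystyrene = (1/1.40 − 1/1.73)/(4πk) = 0.1363/(4π·0.0350) = 0.3098 K/W
ΣR = 4.879×10^-5 + 1.341 + 0.3098 = 1.651 K/W
Q = ΔT/ΣR = (84.7 °C − 15.4 °C)/1.651 = 42.0 W

Q = 42.0 W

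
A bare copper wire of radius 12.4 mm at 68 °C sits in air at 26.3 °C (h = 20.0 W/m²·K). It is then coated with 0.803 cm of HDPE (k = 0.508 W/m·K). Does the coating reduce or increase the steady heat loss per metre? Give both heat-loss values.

Critical radius for a cylinder: r_cr = k/h = 0.0254 m = 2.54 cm.
Outer radius after coating: r₂ = 0.0124 + 0.00803 = 0.02043 m.
Since r₁ < r_cr and r₂ ≤ r_cr, the coating moves toward the maximum at r_cr — heat loss rises.
Bare: R = 1/(2πr₁h) = 0.6418 m·K/W; Q = 41.7/0.6418 = 65.0 W/m.
Coated: R = R_cond + R_conv = 0.5459 m·K/W; Q = 41.7/0.5459 = 76.4 W/m.

increases: 65.0 → 76.4 W/m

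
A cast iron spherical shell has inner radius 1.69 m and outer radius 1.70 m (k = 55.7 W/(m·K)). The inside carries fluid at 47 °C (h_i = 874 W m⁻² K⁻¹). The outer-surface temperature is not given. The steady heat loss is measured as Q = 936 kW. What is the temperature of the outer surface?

T_out = 12.5 °C

Series resistances:
  R_conv,in = 1/(4πr²h) = 1/(4π·1.69²·874) = 3.188×10^-5 K/W
  R_cast iron = (1/1.69 − 1/1.70)/(4πk) = 0.003481/(4π·55.7) = 4.973×10^-6 K/W
ΣR = 3.685×10^-5 K/W
ΔT = Q·ΣR = 9.36×10^5 × 3.685×10^-5 = 34.49 K
Heat flows outward, so T_out = T_in − ΔT = 47 − 34.49 = 12.5 °C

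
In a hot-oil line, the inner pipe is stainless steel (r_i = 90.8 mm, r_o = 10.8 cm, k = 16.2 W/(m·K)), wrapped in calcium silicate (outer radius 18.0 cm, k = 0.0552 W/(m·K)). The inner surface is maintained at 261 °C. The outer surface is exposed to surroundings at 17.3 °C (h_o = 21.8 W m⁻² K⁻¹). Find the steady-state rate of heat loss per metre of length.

Q' = 161 W/m

Series thermal resistances, inner to outer:
  R'_stainless steel = ln(0.108/0.0908)/(2πk) = 0.1735/(2π·16.2) = 0.001704 m·K/W
  R'_calcium silicate = ln(0.180/0.108)/(2πk) = 0.5108/(2π·0.0552) = 1.473 m·K/W
  R'_conv,out = 1/(2πr h) = 1/(2π·0.180·21.8) = 0.04056 m·K/W
ΣR = 0.001704 + 1.473 + 0.04056 = 1.515 m·K/W
Q' = ΔT/ΣR = (261 °C − 17.3 °C)/1.515 = 161 W/m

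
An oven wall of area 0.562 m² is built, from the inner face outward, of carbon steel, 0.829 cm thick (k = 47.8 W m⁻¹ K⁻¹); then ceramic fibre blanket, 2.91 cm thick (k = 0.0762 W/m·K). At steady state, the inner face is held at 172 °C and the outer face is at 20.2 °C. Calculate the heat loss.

Q = 223 W

Treat each layer as a resistance in series:
  R_carbon steel = L/(kA) = 0.00829/(47.8·0.562) = 3.086×10^-4 K/W
  R_ceramic fibre blanket = L/(kA) = 0.0291/(0.0762·0.562) = 0.6795 K/W
ΣR = 3.086×10^-4 + 0.6795 = 0.6798 K/W
Q = ΔT/ΣR = (172 °C − 20.2 °C)/0.6798 = 223 W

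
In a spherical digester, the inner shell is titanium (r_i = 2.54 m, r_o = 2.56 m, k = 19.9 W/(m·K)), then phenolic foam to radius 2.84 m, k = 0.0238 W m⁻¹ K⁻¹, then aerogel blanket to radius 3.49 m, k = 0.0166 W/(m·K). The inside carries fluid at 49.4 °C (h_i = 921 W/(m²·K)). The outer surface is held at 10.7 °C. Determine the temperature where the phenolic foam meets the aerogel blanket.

T = 38.2 °C

Resistance network (inner→outer):
  R_conv,in = 1/(4πr²h) = 1/(4π·2.54²·921) = 1.339×10^-5 K/W
  R_titanium = (1/2.54 − 1/2.56)/(4πk) = 0.003076/(4π·19.9) = 1.230×10^-5 K/W
  R_phenolic foam = (1/2.56 − 1/2.84)/(4πk) = 0.03851/(4π·0.0238) = 0.1288 K/W
  R_aerogel blanket = (1/2.84 − 1/3.49)/(4πk) = 0.06558/(4π·0.0166) = 0.3144 K/W
ΣR = 1.339×10^-5 + 1.230×10^-5 + 0.1288 + 0.3144 = 0.4432 K/W
Q = ΔT/ΣR = (49.4 °C − 10.7 °C)/0.4432 = 87.32 W
From the inner boundary to the phenolic foam/aerogel blanket interface, ΣR_partial = 0.1288 K/W.
T_interface = T_in − Q·ΣR_partial = 49.4 °C − (87.32)(0.1288) = 38.2 °C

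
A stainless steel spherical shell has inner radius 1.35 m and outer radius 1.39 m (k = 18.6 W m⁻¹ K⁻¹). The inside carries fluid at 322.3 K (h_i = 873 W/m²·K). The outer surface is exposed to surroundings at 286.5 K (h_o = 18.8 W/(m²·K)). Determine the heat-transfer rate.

Series thermal resistances, inner to outer:
  R_conv,in = 1/(4πr²h) = 1/(4π·1.35²·873) = 5.002×10^-5 K/W
  R_stainless steel = (1/1.35 − 1/1.39)/(4πk) = 0.02132/(4π·18.6) = 9.120×10^-5 K/W
  R_conv,out = 1/(4πr²h) = 1/(4π·1.39²·18.8) = 0.002191 K/W
ΣR = 5.002×10^-5 + 9.120×10^-5 + 0.002191 = 0.002332 K/W
Q = ΔT/ΣR = (322.3 K − 286.5 K)/0.002332 = 15400 W

Q = 15.4 kW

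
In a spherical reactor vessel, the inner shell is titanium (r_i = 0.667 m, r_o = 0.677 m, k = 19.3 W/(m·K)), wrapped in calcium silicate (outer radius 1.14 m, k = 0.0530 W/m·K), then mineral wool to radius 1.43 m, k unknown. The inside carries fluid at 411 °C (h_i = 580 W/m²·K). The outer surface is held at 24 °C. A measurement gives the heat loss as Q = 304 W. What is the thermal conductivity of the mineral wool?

ΣR = ΔT/Q = |411 − 24|/304 = 1.273 K/W
Known resistances:
  R_conv,in = 1/(4πr²h) = 1/(4π·0.667²·580) = 3.084×10^-4 K/W
  R_titanium = (1/0.667 − 1/0.677)/(4πk) = 0.02215/(4π·19.3) = 9.131×10^-5 K/W
  R_calcium silicate = (1/0.677 − 1/1.14)/(4πk) = 0.5999/(4π·0.0530) = 0.9007 K/W
R_mineral wool = ΣR − ΣR_known = 1.273 − 0.9011 = 0.3719 K/W
(1/r₁−1/r₂)/(4πk) = 0.3719 ⇒ k = 0.1779/(4π·0.3719) = 0.0381 W/m·K

k = 0.0381 W/m·K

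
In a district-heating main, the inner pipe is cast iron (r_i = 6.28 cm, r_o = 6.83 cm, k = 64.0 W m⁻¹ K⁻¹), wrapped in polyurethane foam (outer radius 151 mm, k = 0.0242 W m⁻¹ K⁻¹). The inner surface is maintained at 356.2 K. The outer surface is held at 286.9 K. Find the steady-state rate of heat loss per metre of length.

Q' = 13.3 W/m

Series thermal resistances, inner to outer:
  R'_cast iron = ln(0.0683/0.0628)/(2πk) = 0.08395/(2π·64.0) = 2.088×10^-4 m·K/W
  R'_polyurethane foam = ln(0.151/0.0683)/(2πk) = 0.7934/(2π·0.0242) = 5.218 m·K/W
ΣR = 2.088×10^-4 + 5.218 = 5.218 m·K/W
Q' = ΔT/ΣR = (356.2 K − 286.9 K)/5.218 = 13.3 W/m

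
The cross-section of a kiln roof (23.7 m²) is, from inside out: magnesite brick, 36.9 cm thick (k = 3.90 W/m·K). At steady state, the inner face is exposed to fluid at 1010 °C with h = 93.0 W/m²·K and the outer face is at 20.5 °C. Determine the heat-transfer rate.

Treat each layer as a resistance in series:
  R_conv,in = 1/(hA) = 1/(93.0·23.7) = 4.537×10^-4 K/W
  R_magnesite brick = L/(kA) = 0.369/(3.90·23.7) = 0.003992 K/W
ΣR = 4.537×10^-4 + 0.003992 = 0.004446 K/W
Q = ΔT/ΣR = (1010 °C − 20.5 °C)/0.004446 = 2.23×10^5 W

Q = 223 kW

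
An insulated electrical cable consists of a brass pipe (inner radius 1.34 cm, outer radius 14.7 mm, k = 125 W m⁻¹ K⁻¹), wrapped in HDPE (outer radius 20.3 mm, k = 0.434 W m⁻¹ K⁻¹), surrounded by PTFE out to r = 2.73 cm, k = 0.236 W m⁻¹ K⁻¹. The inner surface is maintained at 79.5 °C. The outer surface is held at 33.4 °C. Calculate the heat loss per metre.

Resistance network (inner→outer):
  R'_brass = ln(0.0147/0.0134)/(2πk) = 0.09259/(2π·125) = 1.179×10^-4 m·K/W
  R'_HDPE = ln(0.0203/0.0147)/(2πk) = 0.3228/(2π·0.434) = 0.1184 m·K/W
  R'_PTFE = ln(0.0273/0.0203)/(2πk) = 0.2963/(2π·0.236) = 0.1998 m·K/W
ΣR = 1.179×10^-4 + 0.1184 + 0.1998 = 0.3183 m·K/W
Q' = ΔT/ΣR = (79.5 °C − 33.4 °C)/0.3183 = 145 W/m

Q' = 145 W/m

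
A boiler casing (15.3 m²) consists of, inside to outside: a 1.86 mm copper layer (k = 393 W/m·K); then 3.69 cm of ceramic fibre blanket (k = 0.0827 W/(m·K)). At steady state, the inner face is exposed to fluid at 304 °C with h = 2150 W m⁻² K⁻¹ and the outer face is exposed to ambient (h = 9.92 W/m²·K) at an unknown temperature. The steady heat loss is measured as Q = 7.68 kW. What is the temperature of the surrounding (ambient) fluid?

Series resistances:
  R_conv,in = 1/(hA) = 1/(2150·15.3) = 3.040×10^-5 K/W
  R_copper = L/(kA) = 0.00186/(393·15.3) = 3.093×10^-7 K/W
  R_ceramic fibre blanket = L/(kA) = 0.0369/(0.0827·15.3) = 0.02916 K/W
  R_conv,out = 1/(hA) = 1/(9.92·15.3) = 0.006589 K/W
ΣR = 0.03578 K/W
ΔT = Q·ΣR = 7680 × 0.03578 = 274.8 K
Heat flows outward, so T_out = T_in − ΔT = 304 − 274.8 = 29.2 °C

T_out = 29.2 °C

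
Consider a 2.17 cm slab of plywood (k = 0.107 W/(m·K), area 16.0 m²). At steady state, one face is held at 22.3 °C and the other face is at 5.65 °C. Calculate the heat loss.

Q = 1310 W

Q = kA·ΔT/L = 0.107 × 16.0 × |22.3 °C − 5.65 °C| / 0.0217 = 1310 W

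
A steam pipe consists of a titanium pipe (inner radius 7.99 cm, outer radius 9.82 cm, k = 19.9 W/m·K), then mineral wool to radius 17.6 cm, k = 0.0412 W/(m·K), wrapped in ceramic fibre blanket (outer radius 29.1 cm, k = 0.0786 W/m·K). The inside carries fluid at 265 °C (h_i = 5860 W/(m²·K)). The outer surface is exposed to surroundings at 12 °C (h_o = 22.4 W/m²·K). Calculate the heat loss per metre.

Q' = 76.7 W/m

Series thermal resistances, inner to outer:
  R'_conv,in = 1/(2πr h) = 1/(2π·0.0799·5860) = 3.399×10^-4 m·K/W
  R'_titanium = ln(0.0982/0.0799)/(2πk) = 0.2062/(2π·19.9) = 0.001649 m·K/W
  R'_mineral wool = ln(0.176/0.0982)/(2πk) = 0.5835/(2π·0.0412) = 2.254 m·K/W
  R'_ceramic fibre blanket = ln(0.291/0.176)/(2πk) = 0.5028/(2π·0.0786) = 1.018 m·K/W
  R'_conv,out = 1/(2πr h) = 1/(2π·0.291·22.4) = 0.02442 m·K/W
ΣR = 3.399×10^-4 + 0.001649 + 2.254 + 1.018 + 0.02442 = 3.298 m·K/W
Q' = ΔT/ΣR = (265 °C − 12 °C)/3.298 = 76.7 W/m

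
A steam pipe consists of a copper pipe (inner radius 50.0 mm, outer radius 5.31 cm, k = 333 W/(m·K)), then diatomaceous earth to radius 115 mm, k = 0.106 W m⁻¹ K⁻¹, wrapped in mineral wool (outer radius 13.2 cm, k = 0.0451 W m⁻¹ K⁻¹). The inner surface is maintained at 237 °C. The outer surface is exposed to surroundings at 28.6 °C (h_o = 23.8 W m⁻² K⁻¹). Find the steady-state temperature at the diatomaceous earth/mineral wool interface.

Resistance network (inner→outer):
  R'_copper = ln(0.0531/0.0500)/(2πk) = 0.06015/(2π·333) = 2.875×10^-5 m·K/W
  R'_diatomaceous earth = ln(0.115/0.0531)/(2πk) = 0.7728/(2π·0.106) = 1.160 m·K/W
  R'_mineral wool = ln(0.132/0.115)/(2πk) = 0.1379/(2π·0.0451) = 0.4865 m·K/W
  R'_conv,out = 1/(2πr h) = 1/(2π·0.132·23.8) = 0.05066 m·K/W
ΣR = 2.875×10^-5 + 1.160 + 0.4865 + 0.05066 = 1.697 m·K/W
Q' = ΔT/ΣR = (237 °C − 28.6 °C)/1.697 = 122.8 W/m
From the inner boundary to the diatomaceous earth/mineral wool interface, ΣR_partial = 1.160 m·K/W.
T_interface = T_in − Q'·ΣR_partial = 237 °C − (122.8)(1.160) = 94.6 °C

T = 94.6 °C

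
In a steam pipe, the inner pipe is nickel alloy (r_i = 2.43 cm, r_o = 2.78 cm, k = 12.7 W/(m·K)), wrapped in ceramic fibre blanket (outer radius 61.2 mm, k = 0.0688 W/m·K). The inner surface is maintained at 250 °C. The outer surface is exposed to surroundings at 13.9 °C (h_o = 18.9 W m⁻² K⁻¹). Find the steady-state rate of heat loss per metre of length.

Q' = 120 W/m

Resistance network (inner→outer):
  R'_nickel alloy = ln(0.0278/0.0243)/(2πk) = 0.1346/(2π·12.7) = 0.001686 m·K/W
  R'_ceramic fibre blanket = ln(0.0612/0.0278)/(2πk) = 0.7891/(2π·0.0688) = 1.825 m·K/W
  R'_conv,out = 1/(2πr h) = 1/(2π·0.0612·18.9) = 0.1376 m·K/W
ΣR = 0.001686 + 1.825 + 0.1376 = 1.964 m·K/W
Q' = ΔT/ΣR = (250 °C − 13.9 °C)/1.964 = 120 W/m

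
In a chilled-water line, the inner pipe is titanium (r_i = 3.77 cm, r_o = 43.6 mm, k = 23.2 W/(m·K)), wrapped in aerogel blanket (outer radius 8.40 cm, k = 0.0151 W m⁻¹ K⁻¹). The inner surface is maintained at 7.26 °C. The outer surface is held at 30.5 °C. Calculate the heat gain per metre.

Series thermal resistances, inner to outer:
  R'_titanium = ln(0.0436/0.0377)/(2πk) = 0.1454/(2π·23.2) = 9.974×10^-4 m·K/W
  R'_aerogel blanket = ln(0.0840/0.0436)/(2πk) = 0.6558/(2π·0.0151) = 6.912 m·K/W
ΣR = 9.974×10^-4 + 6.912 = 6.913 m·K/W
Q' = ΔT/ΣR = (7.26 °C − 30.5 °C)/6.913 = -3.36 W/m
(Negative Q' ⇒ heat flows inward; heat gain = 3.36 W/m.)

Q' = 3.36 W/m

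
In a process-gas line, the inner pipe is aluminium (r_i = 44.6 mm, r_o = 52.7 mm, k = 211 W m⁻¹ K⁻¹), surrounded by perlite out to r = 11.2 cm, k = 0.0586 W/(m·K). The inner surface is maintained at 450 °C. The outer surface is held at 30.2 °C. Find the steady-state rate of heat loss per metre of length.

Treat each layer as a resistance in series:
  R'_aluminium = ln(0.0527/0.0446)/(2πk) = 0.1669/(2π·211) = 1.259×10^-4 m·K/W
  R'_perlite = ln(0.112/0.0527)/(2πk) = 0.7539/(2π·0.0586) = 2.048 m·K/W
ΣR = 1.259×10^-4 + 2.048 = 2.048 m·K/W
Q' = ΔT/ΣR = (450 °C − 30.2 °C)/2.048 = 205 W/m

Q' = 205 W/m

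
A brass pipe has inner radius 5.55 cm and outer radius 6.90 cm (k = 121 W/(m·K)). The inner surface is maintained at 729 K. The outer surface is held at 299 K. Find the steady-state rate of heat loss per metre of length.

Q' = 1500 kW/m

Q' = 2πk·ΔT/ln(r₂/r₁) = 2π × 121 × 430 / ln(0.0690/0.0555) = 1.50×10^6 W/m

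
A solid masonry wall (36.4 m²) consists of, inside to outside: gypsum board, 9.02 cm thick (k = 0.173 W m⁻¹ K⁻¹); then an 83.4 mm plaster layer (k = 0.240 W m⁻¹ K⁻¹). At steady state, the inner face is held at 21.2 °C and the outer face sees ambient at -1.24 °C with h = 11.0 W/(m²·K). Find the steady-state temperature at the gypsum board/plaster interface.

Resistance network (inner→outer):
  R_gypsum board = L/(kA) = 0.0902/(0.173·36.4) = 0.01432 K/W
  R_plaster = L/(kA) = 0.0834/(0.240·36.4) = 0.009547 K/W
  R_conv,out = 1/(hA) = 1/(11.0·36.4) = 0.002498 K/W
ΣR = 0.01432 + 0.009547 + 0.002498 = 0.02636 K/W
Q = ΔT/ΣR = (21.2 °C − -1.24 °C)/0.02636 = 851.3 W
From the inner boundary to the gypsum board/plaster interface, ΣR_partial = 0.01432 K/W.
T_interface = T_in − Q·ΣR_partial = 21.2 °C − (851.3)(0.01432) = 9.01 °C

T = 9.01 °C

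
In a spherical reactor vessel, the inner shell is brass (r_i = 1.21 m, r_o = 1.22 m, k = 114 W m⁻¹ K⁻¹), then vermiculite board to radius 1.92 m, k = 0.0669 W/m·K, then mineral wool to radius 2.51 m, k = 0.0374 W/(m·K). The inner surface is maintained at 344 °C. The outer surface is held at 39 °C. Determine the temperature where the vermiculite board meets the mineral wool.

T = 168 °C

Treat each layer as a resistance in series:
  R_brass = (1/1.21 − 1/1.22)/(4πk) = 0.006774/(4π·114) = 4.729×10^-6 K/W
  R_vermiculite board = (1/1.22 − 1/1.92)/(4πk) = 0.2988/(4π·0.0669) = 0.3555 K/W
  R_mineral wool = (1/1.92 − 1/2.51)/(4πk) = 0.1224/(4π·0.0374) = 0.2605 K/W
ΣR = 4.729×10^-6 + 0.3555 + 0.2605 = 0.6160 K/W
Q = ΔT/ΣR = (344 °C − 39 °C)/0.6160 = 495.1 W
From the inner boundary to the vermiculite board/mineral wool interface, ΣR_partial = 0.3555 K/W.
T_interface = T_in − Q·ΣR_partial = 344 °C − (495.1)(0.3555) = 168 °C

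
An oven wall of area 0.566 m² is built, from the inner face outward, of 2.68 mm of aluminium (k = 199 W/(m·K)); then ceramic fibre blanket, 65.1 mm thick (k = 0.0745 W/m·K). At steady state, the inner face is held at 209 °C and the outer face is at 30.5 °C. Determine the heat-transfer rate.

Series thermal resistances, inner to outer:
  R_aluminium = L/(kA) = 0.00268/(199·0.566) = 2.379×10^-5 K/W
  R_ceramic fibre blanket = L/(kA) = 0.0651/(0.0745·0.566) = 1.544 K/W
ΣR = 2.379×10^-5 + 1.544 = 1.544 K/W
Q = ΔT/ΣR = (209 °C − 30.5 °C)/1.544 = 116 W

Q = 116 W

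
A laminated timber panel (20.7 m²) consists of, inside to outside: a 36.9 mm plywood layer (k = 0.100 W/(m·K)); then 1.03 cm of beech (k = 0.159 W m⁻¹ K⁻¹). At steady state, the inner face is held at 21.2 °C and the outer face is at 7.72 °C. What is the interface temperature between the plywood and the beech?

Resistance network (inner→outer):
  R_plywood = L/(kA) = 0.0369/(0.100·20.7) = 0.01783 K/W
  R_beech = L/(kA) = 0.0103/(0.159·20.7) = 0.003129 K/W
ΣR = 0.01783 + 0.003129 = 0.02096 K/W
Q = ΔT/ΣR = (21.2 °C − 7.72 °C)/0.02096 = 643.1 W
From the inner boundary to the plywood/beech interface, ΣR_partial = 0.01783 K/W.
T_interface = T_in − Q·ΣR_partial = 21.2 °C − (643.1)(0.01783) = 9.73 °C

T = 9.73 °C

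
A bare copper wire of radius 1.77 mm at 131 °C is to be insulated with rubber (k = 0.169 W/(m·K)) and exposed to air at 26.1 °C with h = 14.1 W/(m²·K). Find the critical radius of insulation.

r_cr = 1.20 cm

For a cylinder, r_cr = k_ins/h = 0.169/14.1 = 0.0120 m = 1.20 cm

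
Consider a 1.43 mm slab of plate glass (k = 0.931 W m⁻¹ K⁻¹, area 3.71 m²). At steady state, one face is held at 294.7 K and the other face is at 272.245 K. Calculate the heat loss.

Q = 54.2 kW

Q = kA·ΔT/L = 0.931 × 3.71 × |294.7 K − 272.245 K| / 0.00143 = 54200 W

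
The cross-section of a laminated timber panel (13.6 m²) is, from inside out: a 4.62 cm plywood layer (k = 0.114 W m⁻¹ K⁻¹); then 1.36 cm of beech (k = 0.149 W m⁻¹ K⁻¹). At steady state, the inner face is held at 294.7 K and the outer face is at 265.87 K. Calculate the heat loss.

Resistance network (inner→outer):
  R_plywood = L/(kA) = 0.0462/(0.114·13.6) = 0.02980 K/W
  R_beech = L/(kA) = 0.0136/(0.149·13.6) = 0.006711 K/W
ΣR = 0.02980 + 0.006711 = 0.03651 K/W
Q = ΔT/ΣR = (294.7 K − 265.87 K)/0.03651 = 790 W

Q = 790 W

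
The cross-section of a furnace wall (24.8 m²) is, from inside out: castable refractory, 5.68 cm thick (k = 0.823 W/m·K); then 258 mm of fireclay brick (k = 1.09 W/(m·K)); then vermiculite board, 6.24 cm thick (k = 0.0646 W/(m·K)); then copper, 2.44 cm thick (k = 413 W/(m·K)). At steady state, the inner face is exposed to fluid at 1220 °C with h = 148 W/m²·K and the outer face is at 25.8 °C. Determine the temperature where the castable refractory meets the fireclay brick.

T = 1149 °C

Treat each layer as a resistance in series:
  R_conv,in = 1/(hA) = 1/(148·24.8) = 2.724×10^-4 K/W
  R_castable refractory = L/(kA) = 0.0568/(0.823·24.8) = 0.002783 K/W
  R_fireclay brick = L/(kA) = 0.258/(1.09·24.8) = 0.009544 K/W
  R_vermiculite board = L/(kA) = 0.0624/(0.0646·24.8) = 0.03895 K/W
  R_copper = L/(kA) = 0.0244/(413·24.8) = 2.382×10^-6 K/W
ΣR = 2.724×10^-4 + 0.002783 + 0.009544 + 0.03895 + 2.382×10^-6 = 0.05155 K/W
Q = ΔT/ΣR = (1220 °C − 25.8 °C)/0.05155 = 23170 W
From the inner boundary to the castable refractory/fireclay brick interface, ΣR_partial = 0.003055 K/W.
T_interface = T_in − Q·ΣR_partial = 1220 °C − (23170)(0.003055) = 1149 °C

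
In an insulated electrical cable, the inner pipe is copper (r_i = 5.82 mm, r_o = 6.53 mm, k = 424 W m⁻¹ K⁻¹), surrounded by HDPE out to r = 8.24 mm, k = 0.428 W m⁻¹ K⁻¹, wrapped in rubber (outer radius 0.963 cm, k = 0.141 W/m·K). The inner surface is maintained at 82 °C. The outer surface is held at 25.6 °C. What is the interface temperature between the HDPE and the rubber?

T = 63.4 °C

Series thermal resistances, inner to outer:
  R'_copper = ln(0.00653/0.00582)/(2πk) = 0.1151/(2π·424) = 4.321×10^-5 m·K/W
  R'_HDPE = ln(0.00824/0.00653)/(2πk) = 0.2326/(2π·0.428) = 0.08649 m·K/W
  R'_rubber = ln(0.00963/0.00824)/(2πk) = 0.1559/(2π·0.141) = 0.1760 m·K/W
ΣR = 4.321×10^-5 + 0.08649 + 0.1760 = 0.2625 m·K/W
Q' = ΔT/ΣR = (82 °C − 25.6 °C)/0.2625 = 214.9 W/m
From the inner boundary to the HDPE/rubber interface, ΣR_partial = 0.08653 m·K/W.
T_interface = T_in − Q'·ΣR_partial = 82 °C − (214.9)(0.08653) = 63.4 °C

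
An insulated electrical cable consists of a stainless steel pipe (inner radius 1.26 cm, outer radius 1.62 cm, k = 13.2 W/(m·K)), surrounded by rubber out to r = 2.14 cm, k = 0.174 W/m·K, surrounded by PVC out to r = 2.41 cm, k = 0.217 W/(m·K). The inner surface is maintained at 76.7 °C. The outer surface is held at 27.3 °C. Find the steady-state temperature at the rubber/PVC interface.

T = 39.8 °C

Treat each layer as a resistance in series:
  R'_stainless steel = ln(0.0162/0.0126)/(2πk) = 0.2513/(2π·13.2) = 0.003030 m·K/W
  R'_rubber = ln(0.0214/0.0162)/(2πk) = 0.2784/(2π·0.174) = 0.2546 m·K/W
  R'_PVC = ln(0.0241/0.0214)/(2πk) = 0.1188/(2π·0.217) = 0.08715 m·K/W
ΣR = 0.003030 + 0.2546 + 0.08715 = 0.3448 m·K/W
Q' = ΔT/ΣR = (76.7 °C − 27.3 °C)/0.3448 = 143.3 W/m
From the inner boundary to the rubber/PVC interface, ΣR_partial = 0.2576 m·K/W.
T_interface = T_in − Q'·ΣR_partial = 76.7 °C − (143.3)(0.2576) = 39.8 °C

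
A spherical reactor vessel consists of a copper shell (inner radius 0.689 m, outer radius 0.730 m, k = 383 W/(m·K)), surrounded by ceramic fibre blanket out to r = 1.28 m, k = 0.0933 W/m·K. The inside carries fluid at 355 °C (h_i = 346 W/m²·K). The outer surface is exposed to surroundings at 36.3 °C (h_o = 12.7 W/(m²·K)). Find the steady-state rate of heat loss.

Q = 629 W

Treat each layer as a resistance in series:
  R_conv,in = 1/(4πr²h) = 1/(4π·0.689²·346) = 4.845×10^-4 K/W
  R_copper = (1/0.689 − 1/0.730)/(4πk) = 0.08152/(4π·383) = 1.694×10^-5 K/W
  R_ceramic fibre blanket = (1/0.730 − 1/1.28)/(4πk) = 0.5886/(4π·0.0933) = 0.5020 K/W
  R_conv,out = 1/(4πr²h) = 1/(4π·1.28²·12.7) = 0.003824 K/W
ΣR = 4.845×10^-4 + 1.694×10^-5 + 0.5020 + 0.003824 = 0.5063 K/W
Q = ΔT/ΣR = (355 °C − 36.3 °C)/0.5063 = 629 W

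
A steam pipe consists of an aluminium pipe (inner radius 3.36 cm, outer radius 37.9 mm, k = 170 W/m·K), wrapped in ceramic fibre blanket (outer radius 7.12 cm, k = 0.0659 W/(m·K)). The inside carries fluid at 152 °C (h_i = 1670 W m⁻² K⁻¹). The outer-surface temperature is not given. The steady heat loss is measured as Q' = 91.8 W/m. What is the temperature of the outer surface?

Series resistances:
  R'_conv,in = 1/(2πr h) = 1/(2π·0.0336·1670) = 0.002836 m·K/W
  R'_aluminium = ln(0.0379/0.0336)/(2πk) = 0.1204/(2π·170) = 1.127×10^-4 m·K/W
  R'_ceramic fibre blanket = ln(0.0712/0.0379)/(2πk) = 0.6305/(2π·0.0659) = 1.523 m·K/W
ΣR = 1.526 m·K/W
ΔT = Q'·ΣR = 91.8 × 1.526 = 140.1 K
Heat flows outward, so T_out = T_in − ΔT = 152 − 140.1 = 11.9 °C

T_out = 11.9 °C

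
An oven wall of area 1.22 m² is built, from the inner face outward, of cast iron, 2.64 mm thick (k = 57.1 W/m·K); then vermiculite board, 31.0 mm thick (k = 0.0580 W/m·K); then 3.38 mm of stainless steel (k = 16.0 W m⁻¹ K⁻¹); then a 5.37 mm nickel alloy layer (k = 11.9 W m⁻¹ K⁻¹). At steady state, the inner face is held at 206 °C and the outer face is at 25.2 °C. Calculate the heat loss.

Q = 412 W

Resistance network (inner→outer):
  R_cast iron = L/(kA) = 0.00264/(57.1·1.22) = 3.790×10^-5 K/W
  R_vermiculite board = L/(kA) = 0.0310/(0.0580·1.22) = 0.4381 K/W
  R_stainless steel = L/(kA) = 0.00338/(16.0·1.22) = 1.732×10^-4 K/W
  R_nickel alloy = L/(kA) = 0.00537/(11.9·1.22) = 3.699×10^-4 K/W
ΣR = 3.790×10^-5 + 0.4381 + 1.732×10^-4 + 3.699×10^-4 = 0.4387 K/W
Q = ΔT/ΣR = (206 °C − 25.2 °C)/0.4387 = 412 W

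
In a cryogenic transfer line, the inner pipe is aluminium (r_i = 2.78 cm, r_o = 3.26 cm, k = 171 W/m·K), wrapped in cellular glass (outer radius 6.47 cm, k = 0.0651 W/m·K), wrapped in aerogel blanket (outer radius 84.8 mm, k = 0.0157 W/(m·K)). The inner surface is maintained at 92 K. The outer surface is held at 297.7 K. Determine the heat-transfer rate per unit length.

Q' = 46.6 W/m

Resistance network (inner→outer):
  R'_aluminium = ln(0.0326/0.0278)/(2πk) = 0.1593/(2π·171) = 1.482×10^-4 m·K/W
  R'_cellular glass = ln(0.0647/0.0326)/(2πk) = 0.6854/(2π·0.0651) = 1.676 m·K/W
  R'_aerogel blanket = ln(0.0848/0.0647)/(2πk) = 0.2705/(2π·0.0157) = 2.742 m·K/W
ΣR = 1.482×10^-4 + 1.676 + 2.742 = 4.418 m·K/W
Q' = ΔT/ΣR = (92 K − 297.7 K)/4.418 = -46.6 W/m
(Negative Q' ⇒ heat flows inward; heat gain = 46.6 W/m.)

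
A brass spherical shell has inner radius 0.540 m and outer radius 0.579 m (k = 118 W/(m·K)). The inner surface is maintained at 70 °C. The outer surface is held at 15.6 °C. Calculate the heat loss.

Q = 4πk·ΔT/(1/r₁ − 1/r₂) = 4π × 118 × 54.4 / (1/0.540 − 1/0.579) = 6.47×10^5 W

Q = 647 kW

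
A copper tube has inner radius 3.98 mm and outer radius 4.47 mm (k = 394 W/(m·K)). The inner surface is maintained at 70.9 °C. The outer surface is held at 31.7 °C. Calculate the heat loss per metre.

Q' = 2πk·ΔT/ln(r₂/r₁) = 2π × 394 × 39.2 / ln(0.00447/0.00398) = 8.36×10^5 W/m

Q' = 836 kW/m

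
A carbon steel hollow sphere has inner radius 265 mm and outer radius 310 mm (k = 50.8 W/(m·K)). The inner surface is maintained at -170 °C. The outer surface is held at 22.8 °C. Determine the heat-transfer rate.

Q = 225 kW

Q = 4πk·ΔT/(1/r₁ − 1/r₂) = 4π × 50.8 × 192.8 / (1/0.265 − 1/0.310) = 2.25×10^5 W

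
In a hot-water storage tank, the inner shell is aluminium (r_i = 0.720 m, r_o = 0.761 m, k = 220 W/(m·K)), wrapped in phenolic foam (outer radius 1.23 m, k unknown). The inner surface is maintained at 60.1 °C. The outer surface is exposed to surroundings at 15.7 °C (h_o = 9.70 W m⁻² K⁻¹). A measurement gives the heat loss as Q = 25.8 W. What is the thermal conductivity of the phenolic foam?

k = 0.0232 W/m·K

ΣR = ΔT/Q = |60.1 − 15.7|/25.8 = 1.721 K/W
Known resistances:
  R_aluminium = (1/0.720 − 1/0.761)/(4πk) = 0.07483/(4π·220) = 2.707×10^-5 K/W
  R_conv,out = 1/(4πr²h) = 1/(4π·1.23²·9.70) = 0.005423 K/W
R_phenolic foam = ΣR − ΣR_known = 1.721 − 0.005450 = 1.716 K/W
(1/r₁−1/r₂)/(4πk) = 1.716 ⇒ k = 0.5011/(4π·1.716) = 0.0232 W/m·K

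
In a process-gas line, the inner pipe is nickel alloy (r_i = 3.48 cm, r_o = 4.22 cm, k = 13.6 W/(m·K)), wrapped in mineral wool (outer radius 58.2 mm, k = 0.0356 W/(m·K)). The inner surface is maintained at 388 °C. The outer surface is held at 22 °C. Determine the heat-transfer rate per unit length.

Resistance network (inner→outer):
  R'_nickel alloy = ln(0.0422/0.0348)/(2πk) = 0.1928/(2π·13.6) = 0.002256 m·K/W
  R'_mineral wool = ln(0.0582/0.0422)/(2πk) = 0.3215/(2π·0.0356) = 1.437 m·K/W
ΣR = 0.002256 + 1.437 = 1.439 m·K/W
Q' = ΔT/ΣR = (388 °C − 22 °C)/1.439 = 254 W/m

Q' = 254 W/m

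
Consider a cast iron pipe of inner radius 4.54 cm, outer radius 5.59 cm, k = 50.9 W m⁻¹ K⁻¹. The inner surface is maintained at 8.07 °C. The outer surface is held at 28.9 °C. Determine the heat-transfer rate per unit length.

Q' = 2πk·ΔT/ln(r₂/r₁) = 2π × 50.9 × 20.83 / ln(0.0559/0.0454) = 32000 W/m

Q' = 32.0 kW/m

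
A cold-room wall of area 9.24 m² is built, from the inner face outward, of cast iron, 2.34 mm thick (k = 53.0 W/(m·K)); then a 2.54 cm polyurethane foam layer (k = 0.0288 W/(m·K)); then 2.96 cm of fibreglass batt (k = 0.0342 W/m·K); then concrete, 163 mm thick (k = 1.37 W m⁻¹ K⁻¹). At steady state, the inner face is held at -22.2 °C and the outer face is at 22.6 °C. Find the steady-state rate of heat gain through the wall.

Series thermal resistances, inner to outer:
  R_cast iron = L/(kA) = 0.00234/(53.0·9.24) = 4.778×10^-6 K/W
  R_polyurethane foam = L/(kA) = 0.0254/(0.0288·9.24) = 0.09545 K/W
  R_fibreglass batt = L/(kA) = 0.0296/(0.0342·9.24) = 0.09367 K/W
  R_concrete = L/(kA) = 0.163/(1.37·9.24) = 0.01288 K/W
ΣR = 4.778×10^-6 + 0.09545 + 0.09367 + 0.01288 = 0.2020 K/W
Q = ΔT/ΣR = (-22.2 °C − 22.6 °C)/0.2020 = -222 W
(Negative Q ⇒ heat flows inward; heat gain = 222 W.)

Q = 222 W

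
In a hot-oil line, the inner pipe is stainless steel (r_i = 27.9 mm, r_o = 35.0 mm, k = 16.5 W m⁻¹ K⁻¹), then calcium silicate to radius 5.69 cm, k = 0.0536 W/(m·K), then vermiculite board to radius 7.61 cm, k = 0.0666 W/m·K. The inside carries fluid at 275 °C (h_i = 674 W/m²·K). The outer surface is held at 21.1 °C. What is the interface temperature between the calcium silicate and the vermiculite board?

T = 103 °C

Series thermal resistances, inner to outer:
  R'_conv,in = 1/(2πr h) = 1/(2π·0.0279·674) = 0.008464 m·K/W
  R'_stainless steel = ln(0.0350/0.0279)/(2πk) = 0.2267/(2π·16.5) = 0.002187 m·K/W
  R'_calcium silicate = ln(0.0569/0.0350)/(2πk) = 0.4859/(2π·0.0536) = 1.443 m·K/W
  R'_vermiculite board = ln(0.0761/0.0569)/(2πk) = 0.2908/(2π·0.0666) = 0.6948 m·K/W
ΣR = 0.008464 + 0.002187 + 1.443 + 0.6948 = 2.148 m·K/W
Q' = ΔT/ΣR = (275 °C − 21.1 °C)/2.148 = 118.2 W/m
From the inner boundary to the calcium silicate/vermiculite board interface, ΣR_partial = 1.454 m·K/W.
T_interface = T_in − Q'·ΣR_partial = 275 °C − (118.2)(1.454) = 103 °C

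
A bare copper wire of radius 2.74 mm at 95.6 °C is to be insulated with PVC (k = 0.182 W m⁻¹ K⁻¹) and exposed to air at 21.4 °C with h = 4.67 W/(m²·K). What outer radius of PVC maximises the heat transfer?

r_cr = 3.90 cm

For a cylinder, r_cr = k_ins/h = 0.182/4.67 = 0.0390 m = 3.90 cm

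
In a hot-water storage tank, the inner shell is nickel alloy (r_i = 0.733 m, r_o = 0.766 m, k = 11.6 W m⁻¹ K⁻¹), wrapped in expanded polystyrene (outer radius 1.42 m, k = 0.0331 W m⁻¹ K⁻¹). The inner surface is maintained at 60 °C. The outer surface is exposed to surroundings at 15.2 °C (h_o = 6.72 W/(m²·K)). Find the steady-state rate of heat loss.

Treat each layer as a resistance in series:
  R_nickel alloy = (1/0.733 − 1/0.766)/(4πk) = 0.05877/(4π·11.6) = 4.032×10^-4 K/W
  R_expanded polystyrene = (1/0.766 − 1/1.42)/(4πk) = 0.6013/(4π·0.0331) = 1.446 K/W
  R_conv,out = 1/(4πr²h) = 1/(4π·1.42²·6.72) = 0.005873 K/W
ΣR = 4.032×10^-4 + 1.446 + 0.005873 = 1.452 K/W
Q = ΔT/ΣR = (60 °C − 15.2 °C)/1.452 = 30.9 W

Q = 30.9 W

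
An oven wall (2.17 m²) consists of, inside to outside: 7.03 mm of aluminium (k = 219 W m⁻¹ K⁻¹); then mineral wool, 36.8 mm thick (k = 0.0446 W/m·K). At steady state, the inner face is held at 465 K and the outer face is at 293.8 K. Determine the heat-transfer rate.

Treat each layer as a resistance in series:
  R_aluminium = L/(kA) = 0.00703/(219·2.17) = 1.479×10^-5 K/W
  R_mineral wool = L/(kA) = 0.0368/(0.0446·2.17) = 0.3802 K/W
ΣR = 1.479×10^-5 + 0.3802 = 0.3802 K/W
Q = ΔT/ΣR = (465 K − 293.8 K)/0.3802 = 450 W

Q = 450 W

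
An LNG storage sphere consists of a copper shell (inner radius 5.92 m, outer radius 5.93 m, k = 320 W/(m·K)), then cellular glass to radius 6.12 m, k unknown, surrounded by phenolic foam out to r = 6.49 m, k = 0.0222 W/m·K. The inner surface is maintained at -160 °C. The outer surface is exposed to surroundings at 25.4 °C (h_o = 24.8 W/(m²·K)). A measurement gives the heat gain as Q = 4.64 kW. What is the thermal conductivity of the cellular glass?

k = 0.0642 W/m·K

ΣR = ΔT/Q = |-160 − 25.4|/4640 = 0.03996 K/W
Known resistances:
  R_copper = (1/5.92 − 1/5.93)/(4πk) = 2.849×10^-4/(4π·320) = 7.084×10^-8 K/W
  R_phenolic foam = (1/6.12 − 1/6.49)/(4πk) = 0.009315/(4π·0.0222) = 0.03339 K/W
  R_conv,out = 1/(4πr²h) = 1/(4π·6.49²·24.8) = 7.618×10^-5 K/W
R_cellular glass = ΣR − ΣR_known = 0.03996 − 0.03347 = 0.006490 K/W
(1/r₁−1/r₂)/(4πk) = 0.006490 ⇒ k = 0.005235/(4π·0.006490) = 0.0642 W/m·K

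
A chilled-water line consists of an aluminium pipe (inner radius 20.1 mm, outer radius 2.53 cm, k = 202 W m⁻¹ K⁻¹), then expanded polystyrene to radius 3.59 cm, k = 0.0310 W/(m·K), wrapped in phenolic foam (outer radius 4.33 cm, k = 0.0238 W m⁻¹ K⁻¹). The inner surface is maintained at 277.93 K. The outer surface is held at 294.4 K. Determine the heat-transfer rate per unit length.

Treat each layer as a resistance in series:
  R'_aluminium = ln(0.0253/0.0201)/(2πk) = 0.2301/(2π·202) = 1.813×10^-4 m·K/W
  R'_expanded polystyrene = ln(0.0359/0.0253)/(2πk) = 0.3499/(2π·0.0310) = 1.797 m·K/W
  R'_phenolic foam = ln(0.0433/0.0359)/(2πk) = 0.1874/(2π·0.0238) = 1.253 m·K/W
ΣR = 1.813×10^-4 + 1.797 + 1.253 = 3.050 m·K/W
Q' = ΔT/ΣR = (277.93 K − 294.4 K)/3.050 = -5.40 W/m
(Negative Q' ⇒ heat flows inward; heat gain = 5.40 W/m.)

Q' = 5.40 W/m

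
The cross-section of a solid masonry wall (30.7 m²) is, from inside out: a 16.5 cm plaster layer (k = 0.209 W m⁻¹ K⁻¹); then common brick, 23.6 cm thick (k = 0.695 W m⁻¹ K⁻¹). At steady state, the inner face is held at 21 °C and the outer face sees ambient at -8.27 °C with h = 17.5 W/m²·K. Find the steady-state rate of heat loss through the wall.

Series thermal resistances, inner to outer:
  R_plaster = L/(kA) = 0.165/(0.209·30.7) = 0.02572 K/W
  R_common brick = L/(kA) = 0.236/(0.695·30.7) = 0.01106 K/W
  R_conv,out = 1/(hA) = 1/(17.5·30.7) = 0.001861 K/W
ΣR = 0.02572 + 0.01106 + 0.001861 = 0.03864 K/W
Q = ΔT/ΣR = (21 °C − -8.27 °C)/0.03864 = 758 W

Q = 758 W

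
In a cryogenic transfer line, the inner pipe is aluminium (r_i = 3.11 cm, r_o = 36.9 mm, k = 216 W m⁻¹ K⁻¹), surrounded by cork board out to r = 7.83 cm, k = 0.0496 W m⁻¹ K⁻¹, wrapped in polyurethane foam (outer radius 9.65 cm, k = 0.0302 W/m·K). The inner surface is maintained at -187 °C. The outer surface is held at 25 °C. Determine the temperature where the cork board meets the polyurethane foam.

Resistance network (inner→outer):
  R'_aluminium = ln(0.0369/0.0311)/(2πk) = 0.1710/(2π·216) = 1.260×10^-4 m·K/W
  R'_cork board = ln(0.0783/0.0369)/(2πk) = 0.7523/(2π·0.0496) = 2.414 m·K/W
  R'_polyurethane foam = ln(0.0965/0.0783)/(2πk) = 0.2090/(2π·0.0302) = 1.101 m·K/W
ΣR = 1.260×10^-4 + 2.414 + 1.101 = 3.515 m·K/W
Q' = ΔT/ΣR = (-187 °C − 25 °C)/3.515 = -60.31 W/m
From the inner boundary to the cork board/polyurethane foam interface, ΣR_partial = 2.414 m·K/W.
T_interface = T_in − Q'·ΣR_partial = -187 °C − (-60.31)(2.414) = -41.4 °C

T = -41.4 °C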